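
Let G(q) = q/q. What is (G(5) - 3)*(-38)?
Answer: 76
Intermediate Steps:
G(q) = 1
(G(5) - 3)*(-38) = (1 - 3)*(-38) = -2*(-38) = 76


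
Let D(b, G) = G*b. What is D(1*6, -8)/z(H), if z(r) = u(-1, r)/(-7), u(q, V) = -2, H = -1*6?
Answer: -168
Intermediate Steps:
H = -6
z(r) = 2/7 (z(r) = -2/(-7) = -2*(-⅐) = 2/7)
D(1*6, -8)/z(H) = (-8*6)/(2/7) = 7*(-8*6)/2 = (7/2)*(-48) = -168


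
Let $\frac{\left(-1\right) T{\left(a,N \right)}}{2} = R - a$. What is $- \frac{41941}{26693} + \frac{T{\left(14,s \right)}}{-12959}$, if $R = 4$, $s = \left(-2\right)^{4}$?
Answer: $- \frac{544047279}{345914587} \approx -1.5728$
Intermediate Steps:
$s = 16$
$T{\left(a,N \right)} = -8 + 2 a$ ($T{\left(a,N \right)} = - 2 \left(4 - a\right) = -8 + 2 a$)
$- \frac{41941}{26693} + \frac{T{\left(14,s \right)}}{-12959} = - \frac{41941}{26693} + \frac{-8 + 2 \cdot 14}{-12959} = \left(-41941\right) \frac{1}{26693} + \left(-8 + 28\right) \left(- \frac{1}{12959}\right) = - \frac{41941}{26693} + 20 \left(- \frac{1}{12959}\right) = - \frac{41941}{26693} - \frac{20}{12959} = - \frac{544047279}{345914587}$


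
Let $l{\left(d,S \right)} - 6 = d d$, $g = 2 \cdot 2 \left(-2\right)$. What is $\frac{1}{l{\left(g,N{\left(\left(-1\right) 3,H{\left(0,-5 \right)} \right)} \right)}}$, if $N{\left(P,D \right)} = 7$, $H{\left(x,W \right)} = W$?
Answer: $\frac{1}{70} \approx 0.014286$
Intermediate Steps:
$g = -8$ ($g = 4 \left(-2\right) = -8$)
$l{\left(d,S \right)} = 6 + d^{2}$ ($l{\left(d,S \right)} = 6 + d d = 6 + d^{2}$)
$\frac{1}{l{\left(g,N{\left(\left(-1\right) 3,H{\left(0,-5 \right)} \right)} \right)}} = \frac{1}{6 + \left(-8\right)^{2}} = \frac{1}{6 + 64} = \frac{1}{70}$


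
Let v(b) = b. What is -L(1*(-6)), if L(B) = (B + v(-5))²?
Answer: -121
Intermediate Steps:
L(B) = (-5 + B)² (L(B) = (B - 5)² = (-5 + B)²)
-L(1*(-6)) = -(-5 + 1*(-6))² = -(-5 - 6)² = -1*(-11)² = -1*121 = -121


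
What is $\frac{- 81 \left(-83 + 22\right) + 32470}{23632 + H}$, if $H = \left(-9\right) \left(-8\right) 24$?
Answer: $\frac{37411}{25360} \approx 1.4752$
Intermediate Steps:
$H = 1728$ ($H = 72 \cdot 24 = 1728$)
$\frac{- 81 \left(-83 + 22\right) + 32470}{23632 + H} = \frac{- 81 \left(-83 + 22\right) + 32470}{23632 + 1728} = \frac{\left(-81\right) \left(-61\right) + 32470}{25360} = \left(4941 + 32470\right) \frac{1}{25360} = 37411 \cdot \frac{1}{25360} = \frac{37411}{25360}$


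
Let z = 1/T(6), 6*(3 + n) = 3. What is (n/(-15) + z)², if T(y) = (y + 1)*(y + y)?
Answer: 25/784 ≈ 0.031888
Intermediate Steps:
n = -5/2 (n = -3 + (⅙)*3 = -3 + ½ = -5/2 ≈ -2.5000)
T(y) = 2*y*(1 + y) (T(y) = (1 + y)*(2*y) = 2*y*(1 + y))
z = 1/84 (z = 1/(2*6*(1 + 6)) = 1/(2*6*7) = 1/84 ≈ 0.011905)
(n/(-15) + z)² = (-5/2/(-15) + 1/84)² = (-5/2*(-1/15) + 1/84)² = (⅙ + 1/84)² = (5/28)² = 25/784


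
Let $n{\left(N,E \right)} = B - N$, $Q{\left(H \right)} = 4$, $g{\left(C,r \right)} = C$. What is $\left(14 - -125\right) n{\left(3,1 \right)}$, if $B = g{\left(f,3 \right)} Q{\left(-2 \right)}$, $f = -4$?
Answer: $-2641$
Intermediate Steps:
$B = -16$ ($B = \left(-4\right) 4 = -16$)
$n{\left(N,E \right)} = -16 - N$
$\left(14 - -125\right) n{\left(3,1 \right)} = \left(14 - -125\right) \left(-16 - 3\right) = \left(14 + 125\right) \left(-16 - 3\right) = 139 \left(-19\right) = -2641$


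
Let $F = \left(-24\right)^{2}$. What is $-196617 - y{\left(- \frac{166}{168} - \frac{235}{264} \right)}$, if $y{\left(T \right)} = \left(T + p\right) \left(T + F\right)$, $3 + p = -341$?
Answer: $\frac{743439847}{379456} \approx 1959.2$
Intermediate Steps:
$p = -344$ ($p = -3 - 341 = -344$)
$F = 576$
$y{\left(T \right)} = \left(-344 + T\right) \left(576 + T\right)$ ($y{\left(T \right)} = \left(T - 344\right) \left(T + 576\right) = \left(-344 + T\right) \left(576 + T\right)$)
$-196617 - y{\left(- \frac{166}{168} - \frac{235}{264} \right)} = -196617 - \left(-198144 + \left(- \frac{166}{168} - \frac{235}{264}\right)^{2} + 232 \left(- \frac{166}{168} - \frac{235}{264}\right)\right) = -196617 - \left(-198144 + \left(\left(-166\right) \frac{1}{168} - \frac{235}{264}\right)^{2} + 232 \left(\left(-166\right) \frac{1}{168} - \frac{235}{264}\right)\right) = -196617 - \left(-198144 + \left(- \frac{83}{84} - \frac{235}{264}\right)^{2} + 232 \left(- \frac{83}{84} - \frac{235}{264}\right)\right) = -196617 - \left(-198144 + \left(- \frac{1157}{616}\right)^{2} + 232 \left(- \frac{1157}{616}\right)\right) = -196617 - \left(-198144 + \frac{1338649}{379456} - \frac{33553}{77}\right) = -196617 - - \frac{75350940199}{379456} = -196617 + \frac{75350940199}{379456} = \frac{743439847}{379456}$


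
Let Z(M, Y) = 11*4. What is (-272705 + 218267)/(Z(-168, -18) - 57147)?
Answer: 54438/57103 ≈ 0.95333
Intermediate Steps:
Z(M, Y) = 44
(-272705 + 218267)/(Z(-168, -18) - 57147) = (-272705 + 218267)/(44 - 57147) = -54438/(-57103) = -54438*(-1/57103) = 54438/57103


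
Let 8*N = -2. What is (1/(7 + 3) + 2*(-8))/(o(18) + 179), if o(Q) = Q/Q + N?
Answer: -318/3595 ≈ -0.088456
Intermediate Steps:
N = -¼ (N = (⅛)*(-2) = -¼ ≈ -0.25000)
o(Q) = ¾ (o(Q) = Q/Q - ¼ = 1 - ¼ = ¾)
(1/(7 + 3) + 2*(-8))/(o(18) + 179) = (1/(7 + 3) + 2*(-8))/(¾ + 179) = (1/10 - 16)/(719/4) = (⅒ - 16)*(4/719) = -159/10*4/719 = -318/3595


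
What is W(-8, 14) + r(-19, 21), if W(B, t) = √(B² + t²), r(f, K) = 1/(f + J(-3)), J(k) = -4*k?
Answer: -⅐ + 2*√65 ≈ 15.982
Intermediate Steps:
r(f, K) = 1/(12 + f) (r(f, K) = 1/(f - 4*(-3)) = 1/(f + 12) = 1/(12 + f))
W(-8, 14) + r(-19, 21) = √((-8)² + 14²) + 1/(12 - 19) = √(64 + 196) + 1/(-7) = √260 - ⅐ = 2*√65 - ⅐ = -⅐ + 2*√65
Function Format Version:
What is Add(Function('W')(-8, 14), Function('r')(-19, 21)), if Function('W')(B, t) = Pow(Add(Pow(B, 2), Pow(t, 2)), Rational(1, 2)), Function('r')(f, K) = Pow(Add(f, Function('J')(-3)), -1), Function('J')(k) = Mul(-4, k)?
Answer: Add(Rational(-1, 7), Mul(2, Pow(65, Rational(1, 2)))) ≈ 15.982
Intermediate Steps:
Function('r')(f, K) = Pow(Add(12, f), -1) (Function('r')(f, K) = Pow(Add(f, Mul(-4, -3)), -1) = Pow(Add(f, 12), -1) = Pow(Add(12, f), -1))
Add(Function('W')(-8, 14), Function('r')(-19, 21)) = Add(Pow(Add(Pow(-8, 2), Pow(14, 2)), Rational(1, 2)), Pow(Add(12, -19), -1)) = Add(Pow(Add(64, 196), Rational(1, 2)), Pow(-7, -1)) = Add(Pow(260, Rational(1, 2)), Rational(-1, 7)) = Add(Mul(2, Pow(65, Rational(1, 2))), Rational(-1, 7)) = Add(Rational(-1, 7), Mul(2, Pow(65, Rational(1, 2))))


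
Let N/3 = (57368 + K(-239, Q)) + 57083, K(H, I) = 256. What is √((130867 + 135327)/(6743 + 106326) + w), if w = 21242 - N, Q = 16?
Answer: I*√4127848365063533/113069 ≈ 568.22*I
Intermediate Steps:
N = 344121 (N = 3*((57368 + 256) + 57083) = 3*(57624 + 57083) = 3*114707 = 344121)
w = -322879 (w = 21242 - 1*344121 = 21242 - 344121 = -322879)
√((130867 + 135327)/(6743 + 106326) + w) = √((130867 + 135327)/(6743 + 106326) - 322879) = √(266194/113069 - 322879) = √(-36507339457/113069) = I*√4127848365063533/113069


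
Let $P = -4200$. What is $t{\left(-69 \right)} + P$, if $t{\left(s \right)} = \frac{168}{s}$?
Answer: $- \frac{96656}{23} \approx -4202.4$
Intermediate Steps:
$t{\left(-69 \right)} + P = \frac{168}{-69} - 4200 = 168 \left(- \frac{1}{69}\right) - 4200 = - \frac{56}{23} - 4200 = - \frac{96656}{23}$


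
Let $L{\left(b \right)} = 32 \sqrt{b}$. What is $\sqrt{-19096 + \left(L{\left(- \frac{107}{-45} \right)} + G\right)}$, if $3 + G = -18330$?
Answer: $\frac{\sqrt{-8421525 + 480 \sqrt{535}}}{15} \approx 193.34 i$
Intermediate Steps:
$G = -18333$ ($G = -3 - 18330 = -18333$)
$\sqrt{-19096 + \left(L{\left(- \frac{107}{-45} \right)} + G\right)} = \sqrt{-19096 - \left(18333 - 32 \sqrt{- \frac{107}{-45}}\right)} = \sqrt{-19096 - \left(18333 - 32 \sqrt{\left(-107\right) \left(- \frac{1}{45}\right)}\right)} = \sqrt{-19096 - \left(18333 - 32 \sqrt{\frac{107}{45}}\right)} = \sqrt{-19096 - \left(18333 - 32 \frac{\sqrt{535}}{15}\right)} = \sqrt{-19096 - \left(18333 - \frac{32 \sqrt{535}}{15}\right)} = \sqrt{-37429 + \frac{32 \sqrt{535}}{15}}$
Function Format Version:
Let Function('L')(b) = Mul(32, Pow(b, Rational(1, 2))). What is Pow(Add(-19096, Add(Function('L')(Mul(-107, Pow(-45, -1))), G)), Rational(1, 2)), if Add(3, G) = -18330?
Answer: Mul(Rational(1, 15), Pow(Add(-8421525, Mul(480, Pow(535, Rational(1, 2)))), Rational(1, 2))) ≈ Mul(193.34, I)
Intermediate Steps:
G = -18333 (G = Add(-3, -18330) = -18333)
Pow(Add(-19096, Add(Function('L')(Mul(-107, Pow(-45, -1))), G)), Rational(1, 2)) = Pow(Add(-19096, Add(Mul(32, Pow(Mul(-107, Pow(-45, -1)), Rational(1, 2))), -18333)), Rational(1, 2)) = Pow(Add(-19096, Add(Mul(32, Pow(Mul(-107, Rational(-1, 45)), Rational(1, 2))), -18333)), Rational(1, 2)) = Pow(Add(-19096, Add(Mul(32, Pow(Rational(107, 45), Rational(1, 2))), -18333)), Rational(1, 2)) = Pow(Add(-19096, Add(Mul(32, Mul(Rational(1, 15), Pow(535, Rational(1, 2)))), -18333)), Rational(1, 2)) = Pow(Add(-19096, Add(Mul(Rational(32, 15), Pow(535, Rational(1, 2))), -18333)), Rational(1, 2)) = Pow(Add(-19096, Add(-18333, Mul(Rational(32, 15), Pow(535, Rational(1, 2))))), Rational(1, 2)) = Pow(Add(-37429, Mul(Rational(32, 15), Pow(535, Rational(1, 2)))), Rational(1, 2))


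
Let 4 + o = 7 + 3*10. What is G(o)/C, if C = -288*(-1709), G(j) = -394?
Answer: -197/246096 ≈ -0.00080050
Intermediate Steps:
o = 33 (o = -4 + (7 + 3*10) = -4 + (7 + 30) = -4 + 37 = 33)
C = 492192
G(o)/C = -394/492192 = -394*1/492192 = -197/246096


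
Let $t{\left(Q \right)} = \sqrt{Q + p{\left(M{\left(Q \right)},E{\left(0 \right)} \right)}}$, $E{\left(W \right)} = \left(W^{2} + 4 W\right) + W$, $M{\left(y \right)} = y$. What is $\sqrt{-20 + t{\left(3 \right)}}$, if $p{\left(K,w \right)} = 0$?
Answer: $\sqrt{-20 + \sqrt{3}} \approx 4.2741 i$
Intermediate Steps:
$E{\left(W \right)} = W^{2} + 5 W$
$t{\left(Q \right)} = \sqrt{Q}$ ($t{\left(Q \right)} = \sqrt{Q + 0} = \sqrt{Q}$)
$\sqrt{-20 + t{\left(3 \right)}} = \sqrt{-20 + \sqrt{3}}$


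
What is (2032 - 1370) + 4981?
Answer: 5643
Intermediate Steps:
(2032 - 1370) + 4981 = 662 + 4981 = 5643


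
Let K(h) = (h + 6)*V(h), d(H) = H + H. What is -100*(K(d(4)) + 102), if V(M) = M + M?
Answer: -32600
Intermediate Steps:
V(M) = 2*M
d(H) = 2*H
K(h) = 2*h*(6 + h) (K(h) = (h + 6)*(2*h) = (6 + h)*(2*h) = 2*h*(6 + h))
-100*(K(d(4)) + 102) = -100*(2*(2*4)*(6 + 2*4) + 102) = -100*(2*8*(6 + 8) + 102) = -100*(2*8*14 + 102) = -100*(224 + 102) = -100*326 = -32600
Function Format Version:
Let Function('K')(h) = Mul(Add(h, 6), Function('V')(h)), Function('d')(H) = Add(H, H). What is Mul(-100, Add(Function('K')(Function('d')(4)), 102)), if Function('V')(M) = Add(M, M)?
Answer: -32600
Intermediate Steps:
Function('V')(M) = Mul(2, M)
Function('d')(H) = Mul(2, H)
Function('K')(h) = Mul(2, h, Add(6, h)) (Function('K')(h) = Mul(Add(h, 6), Mul(2, h)) = Mul(Add(6, h), Mul(2, h)) = Mul(2, h, Add(6, h)))
Mul(-100, Add(Function('K')(Function('d')(4)), 102)) = Mul(-100, Add(Mul(2, Mul(2, 4), Add(6, Mul(2, 4))), 102)) = Mul(-100, Add(Mul(2, 8, Add(6, 8)), 102)) = Mul(-100, Add(Mul(2, 8, 14), 102)) = Mul(-100, Add(224, 102)) = Mul(-100, 326) = -32600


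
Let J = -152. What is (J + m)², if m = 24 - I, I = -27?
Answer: 10201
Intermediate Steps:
m = 51 (m = 24 - 1*(-27) = 24 + 27 = 51)
(J + m)² = (-152 + 51)² = (-101)² = 10201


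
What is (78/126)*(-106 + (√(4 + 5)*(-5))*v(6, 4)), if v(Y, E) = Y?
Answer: -364/3 ≈ -121.33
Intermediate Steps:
(78/126)*(-106 + (√(4 + 5)*(-5))*v(6, 4)) = (78/126)*(-106 + (√(4 + 5)*(-5))*6) = (78*(1/126))*(-106 + (√9*(-5))*6) = 13*(-106 + (3*(-5))*6)/21 = 13*(-106 - 15*6)/21 = 13*(-106 - 90)/21 = (13/21)*(-196) = -364/3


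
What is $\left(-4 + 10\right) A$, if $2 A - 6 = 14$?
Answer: $60$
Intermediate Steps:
$A = 10$ ($A = 3 + \frac{1}{2} \cdot 14 = 3 + 7 = 10$)
$\left(-4 + 10\right) A = \left(-4 + 10\right) 10 = 6 \cdot 10 = 60$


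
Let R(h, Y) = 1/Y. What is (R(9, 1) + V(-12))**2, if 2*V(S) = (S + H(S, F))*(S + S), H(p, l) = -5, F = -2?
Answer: 42025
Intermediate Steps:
V(S) = S*(-5 + S) (V(S) = ((S - 5)*(S + S))/2 = ((-5 + S)*(2*S))/2 = (2*S*(-5 + S))/2 = S*(-5 + S))
(R(9, 1) + V(-12))**2 = (1/1 - 12*(-5 - 12))**2 = (1 - 12*(-17))**2 = (1 + 204)**2 = 205**2 = 42025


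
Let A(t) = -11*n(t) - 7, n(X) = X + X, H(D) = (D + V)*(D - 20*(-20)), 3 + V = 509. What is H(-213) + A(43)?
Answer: 53838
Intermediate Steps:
V = 506 (V = -3 + 509 = 506)
H(D) = (400 + D)*(506 + D) (H(D) = (D + 506)*(D - 20*(-20)) = (506 + D)*(D + 400) = (506 + D)*(400 + D) = (400 + D)*(506 + D))
n(X) = 2*X
A(t) = -7 - 22*t (A(t) = -22*t - 7 = -7 - 22*t)
H(-213) + A(43) = (202400 + (-213)² + 906*(-213)) + (-7 - 22*43) = (202400 + 45369 - 192978) + (-7 - 946) = 54791 - 953 = 53838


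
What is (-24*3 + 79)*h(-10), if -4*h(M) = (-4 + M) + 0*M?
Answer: 49/2 ≈ 24.500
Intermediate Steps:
h(M) = 1 - M/4 (h(M) = -((-4 + M) + 0*M)/4 = -((-4 + M) + 0)/4 = -(-4 + M)/4 = 1 - M/4)
(-24*3 + 79)*h(-10) = (-24*3 + 79)*(1 - 1/4*(-10)) = (-72 + 79)*(1 + 5/2) = 7*(7/2) = 49/2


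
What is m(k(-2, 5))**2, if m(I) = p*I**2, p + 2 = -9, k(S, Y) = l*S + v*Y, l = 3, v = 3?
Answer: 793881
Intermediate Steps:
k(S, Y) = 3*S + 3*Y
p = -11 (p = -2 - 9 = -11)
m(I) = -11*I**2
m(k(-2, 5))**2 = (-11*(3*(-2) + 3*5)**2)**2 = (-11*(-6 + 15)**2)**2 = (-11*9**2)**2 = (-11*81)**2 = (-891)**2 = 793881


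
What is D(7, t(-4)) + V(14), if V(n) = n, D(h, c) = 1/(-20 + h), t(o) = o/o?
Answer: 181/13 ≈ 13.923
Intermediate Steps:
t(o) = 1
D(7, t(-4)) + V(14) = 1/(-20 + 7) + 14 = 1/(-13) + 14 = -1/13 + 14 = 181/13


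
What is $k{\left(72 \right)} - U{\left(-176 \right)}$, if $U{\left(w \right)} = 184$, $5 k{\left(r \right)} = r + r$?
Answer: $- \frac{776}{5} \approx -155.2$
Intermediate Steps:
$k{\left(r \right)} = \frac{2 r}{5}$ ($k{\left(r \right)} = \frac{r + r}{5} = \frac{2 r}{5}$)
$k{\left(72 \right)} - U{\left(-176 \right)} = \frac{2}{5} \cdot 72 - 184 = \frac{144}{5} - 184 = - \frac{776}{5}$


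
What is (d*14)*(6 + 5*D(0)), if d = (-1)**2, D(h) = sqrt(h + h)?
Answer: 84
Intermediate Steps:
D(h) = sqrt(2)*sqrt(h) (D(h) = sqrt(2*h) = sqrt(2)*sqrt(h))
d = 1
(d*14)*(6 + 5*D(0)) = (1*14)*(6 + 5*(sqrt(2)*sqrt(0))) = 14*(6 + 5*(sqrt(2)*0)) = 14*(6 + 5*0) = 14*(6 + 0) = 14*6 = 84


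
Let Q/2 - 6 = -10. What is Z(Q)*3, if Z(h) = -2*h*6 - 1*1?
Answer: 285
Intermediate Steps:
Q = -8 (Q = 12 + 2*(-10) = 12 - 20 = -8)
Z(h) = -1 - 12*h (Z(h) = -12*h - 1 = -1 - 12*h)
Z(Q)*3 = (-1 - 12*(-8))*3 = (-1 + 96)*3 = 95*3 = 285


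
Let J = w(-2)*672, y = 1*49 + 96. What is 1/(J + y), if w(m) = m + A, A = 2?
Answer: 1/145 ≈ 0.0068966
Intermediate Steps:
w(m) = 2 + m (w(m) = m + 2 = 2 + m)
y = 145 (y = 49 + 96 = 145)
J = 0 (J = (2 - 2)*672 = 0*672 = 0)
1/(J + y) = 1/(0 + 145) = 1/145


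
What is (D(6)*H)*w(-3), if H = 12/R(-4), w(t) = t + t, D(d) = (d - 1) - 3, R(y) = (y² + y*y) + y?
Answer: -36/7 ≈ -5.1429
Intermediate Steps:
R(y) = y + 2*y² (R(y) = (y² + y²) + y = 2*y² + y = y + 2*y²)
D(d) = -4 + d (D(d) = (-1 + d) - 3 = -4 + d)
w(t) = 2*t
H = 3/7 (H = 12/((-4*(1 + 2*(-4)))) = 12/((-4*(1 - 8))) = 12/((-4*(-7))) = 12/28 = 12*(1/28) = 3/7 ≈ 0.42857)
(D(6)*H)*w(-3) = ((-4 + 6)*(3/7))*(2*(-3)) = (2*(3/7))*(-6) = (6/7)*(-6) = -36/7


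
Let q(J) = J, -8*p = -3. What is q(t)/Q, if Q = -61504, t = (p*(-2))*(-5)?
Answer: -15/246016 ≈ -6.0972e-5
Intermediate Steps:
p = 3/8 (p = -1/8*(-3) = 3/8 ≈ 0.37500)
t = 15/4 (t = ((3/8)*(-2))*(-5) = -3/4*(-5) = 15/4 ≈ 3.7500)
q(t)/Q = (15/4)/(-61504) = (15/4)*(-1/61504) = -15/246016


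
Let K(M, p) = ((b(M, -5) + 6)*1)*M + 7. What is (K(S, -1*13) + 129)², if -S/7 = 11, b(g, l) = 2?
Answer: 230400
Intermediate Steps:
S = -77 (S = -7*11 = -77)
K(M, p) = 7 + 8*M (K(M, p) = ((2 + 6)*1)*M + 7 = (8*1)*M + 7 = 8*M + 7 = 7 + 8*M)
(K(S, -1*13) + 129)² = ((7 + 8*(-77)) + 129)² = ((7 - 616) + 129)² = (-609 + 129)² = (-480)² = 230400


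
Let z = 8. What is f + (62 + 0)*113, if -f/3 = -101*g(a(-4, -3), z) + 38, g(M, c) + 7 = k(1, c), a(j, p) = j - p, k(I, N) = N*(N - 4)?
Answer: 14467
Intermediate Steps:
k(I, N) = N*(-4 + N)
g(M, c) = -7 + c*(-4 + c)
f = 7461 (f = -3*(-101*(-7 + 8*(-4 + 8)) + 38) = -3*(-101*(-7 + 8*4) + 38) = -3*(-101*(-7 + 32) + 38) = -3*(-101*25 + 38) = -3*(-2525 + 38) = -3*(-2487) = 7461)
f + (62 + 0)*113 = 7461 + (62 + 0)*113 = 7461 + 62*113 = 7461 + 7006 = 14467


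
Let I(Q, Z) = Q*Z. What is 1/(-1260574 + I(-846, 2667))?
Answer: -1/3516856 ≈ -2.8434e-7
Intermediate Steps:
1/(-1260574 + I(-846, 2667)) = 1/(-1260574 - 846*2667) = 1/(-1260574 - 2256282) = 1/(-3516856) = -1/3516856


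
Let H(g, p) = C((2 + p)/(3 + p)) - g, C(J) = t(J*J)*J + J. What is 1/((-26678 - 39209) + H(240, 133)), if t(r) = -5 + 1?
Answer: -136/8993677 ≈ -1.5122e-5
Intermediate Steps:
t(r) = -4
C(J) = -3*J (C(J) = -4*J + J = -3*J)
H(g, p) = -g - 3*(2 + p)/(3 + p) (H(g, p) = -3*(2 + p)/(3 + p) - g = -g - 3*(2 + p)/(3 + p))
1/((-26678 - 39209) + H(240, 133)) = 1/((-26678 - 39209) + (-6 - 3*133 - 1*240*(3 + 133))/(3 + 133)) = 1/(-65887 + (-6 - 399 - 1*240*136)/136) = 1/(-65887 + (-6 - 399 - 32640)/136) = 1/(-65887 + (1/136)*(-33045)) = 1/(-65887 - 33045/136) = 1/(-8993677/136) = -136/8993677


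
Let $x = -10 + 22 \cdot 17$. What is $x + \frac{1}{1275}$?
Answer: $\frac{464101}{1275} \approx 364.0$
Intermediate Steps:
$x = 364$ ($x = -10 + 374 = 364$)
$x + \frac{1}{1275} = 364 + \frac{1}{1275} = \frac{464101}{1275}$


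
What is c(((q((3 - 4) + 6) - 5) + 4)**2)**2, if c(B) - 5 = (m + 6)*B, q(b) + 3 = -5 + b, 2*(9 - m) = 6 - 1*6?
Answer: 60025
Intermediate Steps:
m = 9 (m = 9 - (6 - 1*6)/2 = 9 - (6 - 6)/2 = 9 - 1/2*0 = 9 + 0 = 9)
q(b) = -8 + b (q(b) = -3 + (-5 + b) = -8 + b)
c(B) = 5 + 15*B (c(B) = 5 + (9 + 6)*B = 5 + 15*B)
c(((q((3 - 4) + 6) - 5) + 4)**2)**2 = (5 + 15*(((-8 + ((3 - 4) + 6)) - 5) + 4)**2)**2 = (5 + 15*(((-8 + (-1 + 6)) - 5) + 4)**2)**2 = (5 + 15*(((-8 + 5) - 5) + 4)**2)**2 = (5 + 15*((-3 - 5) + 4)**2)**2 = (5 + 15*(-8 + 4)**2)**2 = (5 + 15*(-4)**2)**2 = (5 + 15*16)**2 = (5 + 240)**2 = 245**2 = 60025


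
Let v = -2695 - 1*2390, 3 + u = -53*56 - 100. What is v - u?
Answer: -2014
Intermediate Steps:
u = -3071 (u = -3 + (-53*56 - 100) = -3 + (-2968 - 100) = -3 - 3068 = -3071)
v = -5085 (v = -2695 - 2390 = -5085)
v - u = -5085 - 1*(-3071) = -5085 + 3071 = -2014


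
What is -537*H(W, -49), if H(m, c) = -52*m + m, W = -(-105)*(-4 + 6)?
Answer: 5751270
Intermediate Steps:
W = 210 (W = -(-105)*2 = -21*(-10) = 210)
H(m, c) = -51*m
-537*H(W, -49) = -(-27387)*210 = -537*(-10710) = 5751270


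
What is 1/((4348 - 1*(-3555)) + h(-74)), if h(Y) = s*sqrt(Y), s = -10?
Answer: 7903/62464809 + 10*I*sqrt(74)/62464809 ≈ 0.00012652 + 1.3771e-6*I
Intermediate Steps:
h(Y) = -10*sqrt(Y)
1/((4348 - 1*(-3555)) + h(-74)) = 1/((4348 - 1*(-3555)) - 10*I*sqrt(74)) = 1/((4348 + 3555) - 10*I*sqrt(74)) = 1/(7903 - 10*I*sqrt(74))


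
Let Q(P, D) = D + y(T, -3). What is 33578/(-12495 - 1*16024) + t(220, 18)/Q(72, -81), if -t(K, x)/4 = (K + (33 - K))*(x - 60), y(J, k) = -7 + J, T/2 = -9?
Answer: -80834302/1511507 ≈ -53.479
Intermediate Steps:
T = -18 (T = 2*(-9) = -18)
Q(P, D) = -25 + D (Q(P, D) = D + (-7 - 18) = D - 25 = -25 + D)
t(K, x) = 7920 - 132*x (t(K, x) = -4*(K + (33 - K))*(x - 60) = -132*(-60 + x) = -4*(-1980 + 33*x) = 7920 - 132*x)
33578/(-12495 - 1*16024) + t(220, 18)/Q(72, -81) = 33578/(-12495 - 1*16024) + (7920 - 132*18)/(-25 - 81) = 33578/(-12495 - 16024) + (7920 - 2376)/(-106) = 33578/(-28519) + 5544*(-1/106) = 33578*(-1/28519) - 2772/53 = -33578/28519 - 2772/53 = -80834302/1511507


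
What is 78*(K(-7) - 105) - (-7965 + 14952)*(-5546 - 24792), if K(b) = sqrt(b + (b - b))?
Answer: 211963416 + 78*I*sqrt(7) ≈ 2.1196e+8 + 206.37*I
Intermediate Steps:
K(b) = sqrt(b) (K(b) = sqrt(b + 0) = sqrt(b))
78*(K(-7) - 105) - (-7965 + 14952)*(-5546 - 24792) = 78*(sqrt(-7) - 105) - (-7965 + 14952)*(-5546 - 24792) = 78*(I*sqrt(7) - 105) - 6987*(-30338) = 78*(-105 + I*sqrt(7)) - 1*(-211971606) = (-8190 + 78*I*sqrt(7)) + 211971606 = 211963416 + 78*I*sqrt(7)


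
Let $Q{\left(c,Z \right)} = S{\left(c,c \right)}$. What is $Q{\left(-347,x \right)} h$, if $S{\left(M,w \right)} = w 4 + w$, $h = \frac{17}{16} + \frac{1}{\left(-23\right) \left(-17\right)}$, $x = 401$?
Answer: $- \frac{11560305}{6256} \approx -1847.9$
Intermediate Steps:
$h = \frac{6663}{6256}$ ($h = 17 \cdot \frac{1}{16} - - \frac{1}{391} = \frac{17}{16} + \frac{1}{391} = \frac{6663}{6256} \approx 1.0651$)
$S{\left(M,w \right)} = 5 w$ ($S{\left(M,w \right)} = 4 w + w = 5 w$)
$Q{\left(c,Z \right)} = 5 c$
$Q{\left(-347,x \right)} h = 5 \left(-347\right) \frac{6663}{6256} = \left(-1735\right) \frac{6663}{6256} = - \frac{11560305}{6256}$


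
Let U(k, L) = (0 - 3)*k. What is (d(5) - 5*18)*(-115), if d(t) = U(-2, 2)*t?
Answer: 6900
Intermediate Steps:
U(k, L) = -3*k
d(t) = 6*t (d(t) = (-3*(-2))*t = 6*t)
(d(5) - 5*18)*(-115) = (6*5 - 5*18)*(-115) = (30 - 90)*(-115) = -60*(-115) = 6900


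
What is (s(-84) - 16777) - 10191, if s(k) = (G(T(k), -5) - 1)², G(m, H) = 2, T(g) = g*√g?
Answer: -26967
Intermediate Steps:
T(g) = g^(3/2)
s(k) = 1 (s(k) = (2 - 1)² = 1² = 1)
(s(-84) - 16777) - 10191 = (1 - 16777) - 10191 = -16776 - 10191 = -26967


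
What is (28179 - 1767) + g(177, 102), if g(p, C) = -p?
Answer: 26235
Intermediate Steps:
(28179 - 1767) + g(177, 102) = (28179 - 1767) - 1*177 = 26412 - 177 = 26235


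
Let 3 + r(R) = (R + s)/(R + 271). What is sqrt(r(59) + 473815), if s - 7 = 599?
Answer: 5*sqrt(82557354)/66 ≈ 688.34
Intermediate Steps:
s = 606 (s = 7 + 599 = 606)
r(R) = -3 + (606 + R)/(271 + R) (r(R) = -3 + (R + 606)/(R + 271) = -3 + (606 + R)/(271 + R))
sqrt(r(59) + 473815) = sqrt((-207 - 2*59)/(271 + 59) + 473815) = sqrt((-207 - 118)/330 + 473815) = sqrt((1/330)*(-325) + 473815) = sqrt(-65/66 + 473815) = sqrt(31271725/66) = 5*sqrt(82557354)/66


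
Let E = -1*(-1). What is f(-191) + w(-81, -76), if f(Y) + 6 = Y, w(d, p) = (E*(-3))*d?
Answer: 46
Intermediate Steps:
E = 1
w(d, p) = -3*d (w(d, p) = (1*(-3))*d = -3*d)
f(Y) = -6 + Y
f(-191) + w(-81, -76) = (-6 - 191) - 3*(-81) = -197 + 243 = 46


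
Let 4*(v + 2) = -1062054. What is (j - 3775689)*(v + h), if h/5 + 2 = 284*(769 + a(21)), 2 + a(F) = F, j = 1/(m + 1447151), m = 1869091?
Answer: -21371874774442322453/6632484 ≈ -3.2223e+12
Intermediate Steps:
j = 1/3316242 (j = 1/(1869091 + 1447151) = 1/3316242 ≈ 3.0155e-7)
a(F) = -2 + F
v = -531031/2 (v = -2 + (¼)*(-1062054) = -2 - 531027/2 = -531031/2 ≈ -2.6552e+5)
h = 1118950 (h = -10 + 5*(284*(769 + (-2 + 21))) = -10 + 5*(284*(769 + 19)) = -10 + 5*(284*788) = -10 + 5*223792 = -10 + 1118960 = 1118950)
(j - 3775689)*(v + h) = (1/3316242 - 3775689)*(-531031/2 + 1118950) = -12521098440737/3316242*1706869/2 = -21371874774442322453/6632484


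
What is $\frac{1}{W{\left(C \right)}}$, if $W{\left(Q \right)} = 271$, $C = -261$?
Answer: $\frac{1}{271} \approx 0.00369$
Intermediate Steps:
$\frac{1}{W{\left(C \right)}} = \frac{1}{271}$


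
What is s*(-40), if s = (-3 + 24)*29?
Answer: -24360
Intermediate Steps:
s = 609 (s = 21*29 = 609)
s*(-40) = 609*(-40) = -24360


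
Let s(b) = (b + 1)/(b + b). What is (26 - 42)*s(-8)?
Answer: -7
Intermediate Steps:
s(b) = (1 + b)/(2*b) (s(b) = (1 + b)/((2*b)) = (1 + b)*(1/(2*b)) = (1 + b)/(2*b))
(26 - 42)*s(-8) = (26 - 42)*((½)*(1 - 8)/(-8)) = -8*(-1)*(-7)/8 = -16*7/16 = -7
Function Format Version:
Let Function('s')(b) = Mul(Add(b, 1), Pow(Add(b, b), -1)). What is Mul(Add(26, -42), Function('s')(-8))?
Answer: -7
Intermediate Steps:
Function('s')(b) = Mul(Rational(1, 2), Pow(b, -1), Add(1, b)) (Function('s')(b) = Mul(Add(1, b), Pow(Mul(2, b), -1)) = Mul(Add(1, b), Mul(Rational(1, 2), Pow(b, -1))) = Mul(Rational(1, 2), Pow(b, -1), Add(1, b)))
Mul(Add(26, -42), Function('s')(-8)) = Mul(Add(26, -42), Mul(Rational(1, 2), Pow(-8, -1), Add(1, -8))) = Mul(-16, Mul(Rational(1, 2), Rational(-1, 8), -7)) = Mul(-16, Rational(7, 16)) = -7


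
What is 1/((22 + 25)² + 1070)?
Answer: 1/3279 ≈ 0.00030497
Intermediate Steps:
1/((22 + 25)² + 1070) = 1/(47² + 1070) = 1/(2209 + 1070) = 1/3279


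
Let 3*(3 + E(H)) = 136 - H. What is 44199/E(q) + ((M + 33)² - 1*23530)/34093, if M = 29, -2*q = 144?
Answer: 4516712007/6784507 ≈ 665.74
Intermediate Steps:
q = -72 (q = -½*144 = -72)
E(H) = 127/3 - H/3 (E(H) = -3 + (136 - H)/3 = -3 + (136/3 - H/3) = 127/3 - H/3)
44199/E(q) + ((M + 33)² - 1*23530)/34093 = 44199/(127/3 - ⅓*(-72)) + ((29 + 33)² - 1*23530)/34093 = 44199/(127/3 + 24) + (62² - 23530)*(1/34093) = 44199/(199/3) + (3844 - 23530)*(1/34093) = 44199*(3/199) - 19686*1/34093 = 132597/199 - 19686/34093 = 4516712007/6784507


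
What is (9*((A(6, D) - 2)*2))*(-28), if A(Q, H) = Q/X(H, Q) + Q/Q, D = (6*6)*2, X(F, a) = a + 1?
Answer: 72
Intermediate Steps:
X(F, a) = 1 + a
D = 72 (D = 36*2 = 72)
A(Q, H) = 1 + Q/(1 + Q) (A(Q, H) = Q/(1 + Q) + Q/Q = Q/(1 + Q) + 1 = 1 + Q/(1 + Q))
(9*((A(6, D) - 2)*2))*(-28) = (9*(((1 + 2*6)/(1 + 6) - 2)*2))*(-28) = (9*(((1 + 12)/7 - 2)*2))*(-28) = (9*(((⅐)*13 - 2)*2))*(-28) = (9*((13/7 - 2)*2))*(-28) = (9*(-⅐*2))*(-28) = (9*(-2/7))*(-28) = -18/7*(-28) = 72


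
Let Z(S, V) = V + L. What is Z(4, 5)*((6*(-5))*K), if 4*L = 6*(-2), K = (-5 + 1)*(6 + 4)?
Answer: 2400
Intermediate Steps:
K = -40 (K = -4*10 = -40)
L = -3 (L = (6*(-2))/4 = (¼)*(-12) = -3)
Z(S, V) = -3 + V (Z(S, V) = V - 3 = -3 + V)
Z(4, 5)*((6*(-5))*K) = (-3 + 5)*((6*(-5))*(-40)) = 2*(-30*(-40)) = 2*1200 = 2400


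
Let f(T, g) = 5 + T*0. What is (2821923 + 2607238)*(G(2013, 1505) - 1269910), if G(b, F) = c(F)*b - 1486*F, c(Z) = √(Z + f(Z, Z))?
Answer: -19036484380740 + 10928901093*√1510 ≈ -1.8612e+13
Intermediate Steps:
f(T, g) = 5 (f(T, g) = 5 + 0 = 5)
c(Z) = √(5 + Z) (c(Z) = √(Z + 5) = √(5 + Z))
G(b, F) = -1486*F + b*√(5 + F) (G(b, F) = √(5 + F)*b - 1486*F = b*√(5 + F) - 1486*F = -1486*F + b*√(5 + F))
(2821923 + 2607238)*(G(2013, 1505) - 1269910) = (2821923 + 2607238)*((-1486*1505 + 2013*√(5 + 1505)) - 1269910) = 5429161*((-2236430 + 2013*√1510) - 1269910) = 5429161*(-3506340 + 2013*√1510) = -19036484380740 + 10928901093*√1510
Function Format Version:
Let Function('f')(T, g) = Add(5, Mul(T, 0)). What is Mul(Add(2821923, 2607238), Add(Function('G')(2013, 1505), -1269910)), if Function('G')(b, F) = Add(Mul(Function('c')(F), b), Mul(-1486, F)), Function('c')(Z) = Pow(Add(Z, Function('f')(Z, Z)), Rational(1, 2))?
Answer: Add(-19036484380740, Mul(10928901093, Pow(1510, Rational(1, 2)))) ≈ -1.8612e+13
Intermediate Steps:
Function('f')(T, g) = 5 (Function('f')(T, g) = Add(5, 0) = 5)
Function('c')(Z) = Pow(Add(5, Z), Rational(1, 2)) (Function('c')(Z) = Pow(Add(Z, 5), Rational(1, 2)) = Pow(Add(5, Z), Rational(1, 2)))
Function('G')(b, F) = Add(Mul(-1486, F), Mul(b, Pow(Add(5, F), Rational(1, 2)))) (Function('G')(b, F) = Add(Mul(Pow(Add(5, F), Rational(1, 2)), b), Mul(-1486, F)) = Add(Mul(b, Pow(Add(5, F), Rational(1, 2))), Mul(-1486, F)) = Add(Mul(-1486, F), Mul(b, Pow(Add(5, F), Rational(1, 2)))))
Mul(Add(2821923, 2607238), Add(Function('G')(2013, 1505), -1269910)) = Mul(Add(2821923, 2607238), Add(Add(Mul(-1486, 1505), Mul(2013, Pow(Add(5, 1505), Rational(1, 2)))), -1269910)) = Mul(5429161, Add(Add(-2236430, Mul(2013, Pow(1510, Rational(1, 2)))), -1269910)) = Mul(5429161, Add(-3506340, Mul(2013, Pow(1510, Rational(1, 2))))) = Add(-19036484380740, Mul(10928901093, Pow(1510, Rational(1, 2))))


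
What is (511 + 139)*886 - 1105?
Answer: 574795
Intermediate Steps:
(511 + 139)*886 - 1105 = 650*886 - 1105 = 575900 - 1105 = 574795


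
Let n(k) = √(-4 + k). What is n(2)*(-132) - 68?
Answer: -68 - 132*I*√2 ≈ -68.0 - 186.68*I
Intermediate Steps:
n(2)*(-132) - 68 = √(-4 + 2)*(-132) - 68 = √(-2)*(-132) - 68 = (I*√2)*(-132) - 68 = -132*I*√2 - 68 = -68 - 132*I*√2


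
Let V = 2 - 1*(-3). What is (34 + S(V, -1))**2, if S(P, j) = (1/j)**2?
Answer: 1225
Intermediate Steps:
V = 5 (V = 2 + 3 = 5)
S(P, j) = j**(-2)
(34 + S(V, -1))**2 = (34 + (-1)**(-2))**2 = (34 + 1)**2 = 35**2 = 1225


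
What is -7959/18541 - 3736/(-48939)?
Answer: -320236325/907377999 ≈ -0.35292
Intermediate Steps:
-7959/18541 - 3736/(-48939) = -7959*1/18541 - 3736*(-1/48939) = -7959/18541 + 3736/48939 = -320236325/907377999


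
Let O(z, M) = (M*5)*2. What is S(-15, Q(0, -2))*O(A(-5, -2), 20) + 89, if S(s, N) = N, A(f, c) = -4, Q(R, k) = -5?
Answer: -911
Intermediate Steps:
O(z, M) = 10*M (O(z, M) = (5*M)*2 = 10*M)
S(-15, Q(0, -2))*O(A(-5, -2), 20) + 89 = -50*20 + 89 = -5*200 + 89 = -1000 + 89 = -911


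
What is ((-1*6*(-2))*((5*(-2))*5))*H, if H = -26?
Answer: 15600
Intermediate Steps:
((-1*6*(-2))*((5*(-2))*5))*H = ((-1*6*(-2))*((5*(-2))*5))*(-26) = ((-6*(-2))*(-10*5))*(-26) = (12*(-50))*(-26) = -600*(-26) = 15600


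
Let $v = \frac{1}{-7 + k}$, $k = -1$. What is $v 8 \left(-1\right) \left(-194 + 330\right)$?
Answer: $136$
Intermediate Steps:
$v = - \frac{1}{8}$ ($v = \frac{1}{-7 - 1} = \frac{1}{-8} = - \frac{1}{8} \approx -0.125$)
$v 8 \left(-1\right) \left(-194 + 330\right) = \left(- \frac{1}{8}\right) 8 \left(-1\right) \left(-194 + 330\right) = \left(-1\right) \left(-1\right) 136 = 1 \cdot 136 = 136$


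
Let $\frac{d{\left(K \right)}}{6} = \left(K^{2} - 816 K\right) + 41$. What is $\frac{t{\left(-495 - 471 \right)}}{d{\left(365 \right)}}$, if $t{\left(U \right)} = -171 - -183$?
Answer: $- \frac{1}{82287} \approx -1.2153 \cdot 10^{-5}$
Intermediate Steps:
$t{\left(U \right)} = 12$ ($t{\left(U \right)} = -171 + 183 = 12$)
$d{\left(K \right)} = 246 - 4896 K + 6 K^{2}$ ($d{\left(K \right)} = 6 \left(\left(K^{2} - 816 K\right) + 41\right) = 6 \left(41 + K^{2} - 816 K\right) = 246 - 4896 K + 6 K^{2}$)
$\frac{t{\left(-495 - 471 \right)}}{d{\left(365 \right)}} = \frac{12}{246 - 1787040 + 6 \cdot 365^{2}} = \frac{12}{246 - 1787040 + 6 \cdot 133225} = \frac{12}{246 - 1787040 + 799350} = \frac{12}{-987444} = 12 \left(- \frac{1}{987444}\right) = - \frac{1}{82287}$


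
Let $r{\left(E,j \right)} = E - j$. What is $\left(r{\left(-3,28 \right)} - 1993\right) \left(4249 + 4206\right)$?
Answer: $-17112920$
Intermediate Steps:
$\left(r{\left(-3,28 \right)} - 1993\right) \left(4249 + 4206\right) = \left(\left(-3 - 28\right) - 1993\right) \left(4249 + 4206\right) = \left(\left(-3 - 28\right) - 1993\right) 8455 = \left(-31 - 1993\right) 8455 = \left(-2024\right) 8455 = -17112920$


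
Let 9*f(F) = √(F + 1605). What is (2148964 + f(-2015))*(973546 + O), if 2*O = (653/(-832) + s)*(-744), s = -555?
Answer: 131893727625457/52 + 245501977*I*√410/1872 ≈ 2.5364e+12 + 2.6555e+6*I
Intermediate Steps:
f(F) = √(1605 + F)/9 (f(F) = √(F + 1605)/9 = √(1605 + F)/9)
O = 43004409/208 (O = ((653/(-832) - 555)*(-744))/2 = ((653*(-1/832) - 555)*(-744))/2 = ((-653/832 - 555)*(-744))/2 = (-462413/832*(-744))/2 = (½)*(43004409/104) = 43004409/208 ≈ 2.0675e+5)
(2148964 + f(-2015))*(973546 + O) = (2148964 + √(1605 - 2015)/9)*(973546 + 43004409/208) = (2148964 + √(-410)/9)*(245501977/208) = (2148964 + (I*√410)/9)*(245501977/208) = (2148964 + I*√410/9)*(245501977/208) = 131893727625457/52 + 245501977*I*√410/1872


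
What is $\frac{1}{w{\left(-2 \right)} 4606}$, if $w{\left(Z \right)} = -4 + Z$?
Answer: $- \frac{1}{27636} \approx -3.6185 \cdot 10^{-5}$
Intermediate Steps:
$\frac{1}{w{\left(-2 \right)} 4606} = \frac{1}{\left(-4 - 2\right) 4606} = \frac{1}{\left(-6\right) 4606} = \frac{1}{-27636} = - \frac{1}{27636}$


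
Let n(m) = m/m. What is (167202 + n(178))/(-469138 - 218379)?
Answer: -167203/687517 ≈ -0.24320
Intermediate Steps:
n(m) = 1
(167202 + n(178))/(-469138 - 218379) = (167202 + 1)/(-469138 - 218379) = 167203/(-687517) = 167203*(-1/687517) = -167203/687517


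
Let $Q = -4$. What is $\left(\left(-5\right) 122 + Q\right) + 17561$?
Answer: $16947$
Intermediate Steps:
$\left(\left(-5\right) 122 + Q\right) + 17561 = \left(\left(-5\right) 122 - 4\right) + 17561 = \left(-610 - 4\right) + 17561 = -614 + 17561 = 16947$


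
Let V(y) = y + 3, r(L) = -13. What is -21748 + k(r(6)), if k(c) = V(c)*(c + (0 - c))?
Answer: -21748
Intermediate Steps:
V(y) = 3 + y
k(c) = 0 (k(c) = (3 + c)*(c + (0 - c)) = (3 + c)*(c - c) = (3 + c)*0 = 0)
-21748 + k(r(6)) = -21748 + 0 = -21748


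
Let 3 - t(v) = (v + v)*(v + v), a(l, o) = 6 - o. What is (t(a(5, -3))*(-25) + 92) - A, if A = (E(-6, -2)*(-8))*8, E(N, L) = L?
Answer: 7989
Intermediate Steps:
t(v) = 3 - 4*v**2 (t(v) = 3 - (v + v)*(v + v) = 3 - 2*v*2*v = 3 - 4*v**2)
A = 128 (A = -2*(-8)*8 = 16*8 = 128)
(t(a(5, -3))*(-25) + 92) - A = ((3 - 4*(6 - 1*(-3))**2)*(-25) + 92) - 1*128 = ((3 - 4*(6 + 3)**2)*(-25) + 92) - 128 = ((3 - 4*9**2)*(-25) + 92) - 128 = ((3 - 4*81)*(-25) + 92) - 128 = ((3 - 324)*(-25) + 92) - 128 = (-321*(-25) + 92) - 128 = (8025 + 92) - 128 = 8117 - 128 = 7989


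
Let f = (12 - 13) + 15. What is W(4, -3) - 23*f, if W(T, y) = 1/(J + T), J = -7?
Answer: -967/3 ≈ -322.33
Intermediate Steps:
W(T, y) = 1/(-7 + T)
f = 14 (f = -1 + 15 = 14)
W(4, -3) - 23*f = 1/(-7 + 4) - 23*14 = 1/(-3) - 322 = -⅓ - 322 = -967/3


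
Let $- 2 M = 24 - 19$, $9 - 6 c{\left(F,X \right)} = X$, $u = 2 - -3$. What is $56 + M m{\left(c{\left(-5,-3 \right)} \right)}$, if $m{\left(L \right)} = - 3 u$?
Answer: $\frac{187}{2} \approx 93.5$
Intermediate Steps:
$u = 5$ ($u = 2 + 3 = 5$)
$c{\left(F,X \right)} = \frac{3}{2} - \frac{X}{6}$
$M = - \frac{5}{2}$ ($M = - \frac{24 - 19}{2} = \left(- \frac{1}{2}\right) 5 = - \frac{5}{2} \approx -2.5$)
$m{\left(L \right)} = -15$ ($m{\left(L \right)} = \left(-3\right) 5 = -15$)
$56 + M m{\left(c{\left(-5,-3 \right)} \right)} = 56 - - \frac{75}{2} = 56 + \frac{75}{2} = \frac{187}{2}$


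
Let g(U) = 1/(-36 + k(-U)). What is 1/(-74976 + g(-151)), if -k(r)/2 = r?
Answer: -338/25341889 ≈ -1.3338e-5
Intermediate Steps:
k(r) = -2*r
g(U) = 1/(-36 + 2*U) (g(U) = 1/(-36 - (-2)*U) = 1/(-36 + 2*U))
1/(-74976 + g(-151)) = 1/(-74976 + 1/(2*(-18 - 151))) = 1/(-74976 + (½)/(-169)) = 1/(-74976 + (½)*(-1/169)) = 1/(-74976 - 1/338) = 1/(-25341889/338) = -338/25341889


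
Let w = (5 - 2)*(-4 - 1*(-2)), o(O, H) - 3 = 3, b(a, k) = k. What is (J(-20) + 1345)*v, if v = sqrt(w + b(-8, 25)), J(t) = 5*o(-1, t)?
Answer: 1375*sqrt(19) ≈ 5993.5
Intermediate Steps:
o(O, H) = 6 (o(O, H) = 3 + 3 = 6)
w = -6 (w = 3*(-4 + 2) = 3*(-2) = -6)
J(t) = 30 (J(t) = 5*6 = 30)
v = sqrt(19) (v = sqrt(-6 + 25) = sqrt(19) ≈ 4.3589)
(J(-20) + 1345)*v = (30 + 1345)*sqrt(19) = 1375*sqrt(19)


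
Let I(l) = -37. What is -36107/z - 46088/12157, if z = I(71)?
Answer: 437247543/449809 ≈ 972.07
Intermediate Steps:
z = -37
-36107/z - 46088/12157 = -36107/(-37) - 46088/12157 = -36107*(-1/37) - 46088*1/12157 = 36107/37 - 46088/12157 = 437247543/449809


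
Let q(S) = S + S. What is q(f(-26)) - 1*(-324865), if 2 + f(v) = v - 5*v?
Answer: 325069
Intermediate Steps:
f(v) = -2 - 4*v (f(v) = -2 + (v - 5*v) = -2 - 4*v)
q(S) = 2*S
q(f(-26)) - 1*(-324865) = 2*(-2 - 4*(-26)) - 1*(-324865) = 2*(-2 + 104) + 324865 = 2*102 + 324865 = 204 + 324865 = 325069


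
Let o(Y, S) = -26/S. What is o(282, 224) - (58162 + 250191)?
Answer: -34535549/112 ≈ -3.0835e+5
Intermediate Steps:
o(282, 224) - (58162 + 250191) = -26/224 - (58162 + 250191) = -26*1/224 - 1*308353 = -13/112 - 308353 = -34535549/112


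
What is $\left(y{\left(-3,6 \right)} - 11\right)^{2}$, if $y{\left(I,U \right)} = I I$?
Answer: $4$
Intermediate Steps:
$y{\left(I,U \right)} = I^{2}$
$\left(y{\left(-3,6 \right)} - 11\right)^{2} = \left(\left(-3\right)^{2} - 11\right)^{2} = \left(9 - 11\right)^{2} = \left(-2\right)^{2} = 4$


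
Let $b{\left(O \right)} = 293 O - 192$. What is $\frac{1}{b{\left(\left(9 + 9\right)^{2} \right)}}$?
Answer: $\frac{1}{94740} \approx 1.0555 \cdot 10^{-5}$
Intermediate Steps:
$b{\left(O \right)} = -192 + 293 O$
$\frac{1}{b{\left(\left(9 + 9\right)^{2} \right)}} = \frac{1}{-192 + 293 \left(9 + 9\right)^{2}} = \frac{1}{-192 + 293 \cdot 18^{2}} = \frac{1}{-192 + 293 \cdot 324} = \frac{1}{-192 + 94932} = \frac{1}{94740}$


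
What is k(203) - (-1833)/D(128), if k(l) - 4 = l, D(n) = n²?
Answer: 3393321/16384 ≈ 207.11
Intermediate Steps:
k(l) = 4 + l
k(203) - (-1833)/D(128) = (4 + 203) - (-1833)/(128²) = 207 - (-1833)/16384 = 207 - 1*(-1833/16384) = 207 + 1833/16384 = 3393321/16384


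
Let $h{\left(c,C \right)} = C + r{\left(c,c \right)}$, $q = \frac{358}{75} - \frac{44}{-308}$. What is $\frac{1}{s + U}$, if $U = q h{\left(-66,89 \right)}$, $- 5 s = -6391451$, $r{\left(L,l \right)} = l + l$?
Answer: $\frac{525}{670991372} \approx 7.8242 \cdot 10^{-7}$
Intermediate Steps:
$q = \frac{2581}{525}$ ($q = 358 \cdot \frac{1}{75} - - \frac{1}{7} = \frac{358}{75} + \frac{1}{7} = \frac{2581}{525} \approx 4.9162$)
$r{\left(L,l \right)} = 2 l$
$s = \frac{6391451}{5}$ ($s = \left(- \frac{1}{5}\right) \left(-6391451\right) = \frac{6391451}{5} \approx 1.2783 \cdot 10^{6}$)
$h{\left(c,C \right)} = C + 2 c$
$U = - \frac{110983}{525}$ ($U = \frac{2581 \left(89 + 2 \left(-66\right)\right)}{525} = \frac{2581 \left(89 - 132\right)}{525} = \frac{2581}{525} \left(-43\right) = - \frac{110983}{525} \approx -211.4$)
$\frac{1}{s + U} = \frac{1}{\frac{6391451}{5} - \frac{110983}{525}} = \frac{1}{\frac{670991372}{525}} = \frac{525}{670991372}$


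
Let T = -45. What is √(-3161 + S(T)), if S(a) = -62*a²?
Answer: I*√128711 ≈ 358.76*I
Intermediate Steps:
√(-3161 + S(T)) = √(-3161 - 62*(-45)²) = √(-3161 - 62*2025) = √(-3161 - 125550) = √(-128711) = I*√128711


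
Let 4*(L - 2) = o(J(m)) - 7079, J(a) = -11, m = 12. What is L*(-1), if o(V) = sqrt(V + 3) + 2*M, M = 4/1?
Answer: 7063/4 - I*sqrt(2)/2 ≈ 1765.8 - 0.70711*I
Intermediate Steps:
M = 4 (M = 4*1 = 4)
o(V) = 8 + sqrt(3 + V) (o(V) = sqrt(V + 3) + 2*4 = sqrt(3 + V) + 8 = 8 + sqrt(3 + V))
L = -7063/4 + I*sqrt(2)/2 (L = 2 + ((8 + sqrt(3 - 11)) - 7079)/4 = 2 + ((8 + sqrt(-8)) - 7079)/4 = 2 + ((8 + 2*I*sqrt(2)) - 7079)/4 = 2 + (-7071 + 2*I*sqrt(2))/4 = 2 + (-7071/4 + I*sqrt(2)/2) = -7063/4 + I*sqrt(2)/2 ≈ -1765.8 + 0.70711*I)
L*(-1) = (-7063/4 + I*sqrt(2)/2)*(-1) = 7063/4 - I*sqrt(2)/2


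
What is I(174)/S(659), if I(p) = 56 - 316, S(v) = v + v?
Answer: -130/659 ≈ -0.19727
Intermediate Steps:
S(v) = 2*v
I(p) = -260
I(174)/S(659) = -260/(2*659) = -260/1318 = -260*1/1318 = -130/659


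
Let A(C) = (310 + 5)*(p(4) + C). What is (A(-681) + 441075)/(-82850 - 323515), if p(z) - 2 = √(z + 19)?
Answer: -15146/27091 - 21*√23/27091 ≈ -0.56280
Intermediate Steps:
p(z) = 2 + √(19 + z) (p(z) = 2 + √(z + 19) = 2 + √(19 + z))
A(C) = 630 + 315*C + 315*√23 (A(C) = (310 + 5)*((2 + √(19 + 4)) + C) = 315*((2 + √23) + C) = 315*(2 + C + √23) = 630 + 315*C + 315*√23)
(A(-681) + 441075)/(-82850 - 323515) = ((630 + 315*(-681) + 315*√23) + 441075)/(-82850 - 323515) = ((630 - 214515 + 315*√23) + 441075)/(-406365) = ((-213885 + 315*√23) + 441075)*(-1/406365) = (227190 + 315*√23)*(-1/406365) = -15146/27091 - 21*√23/27091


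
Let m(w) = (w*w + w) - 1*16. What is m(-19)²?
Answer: 106276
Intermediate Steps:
m(w) = -16 + w + w² (m(w) = (w² + w) - 16 = (w + w²) - 16 = -16 + w + w²)
m(-19)² = (-16 - 19 + (-19)²)² = (-16 - 19 + 361)² = 326² = 106276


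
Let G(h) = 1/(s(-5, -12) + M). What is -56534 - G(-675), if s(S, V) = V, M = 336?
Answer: -18317017/324 ≈ -56534.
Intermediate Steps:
G(h) = 1/324 (G(h) = 1/(-12 + 336) = 1/324)
-56534 - G(-675) = -56534 - 1*1/324 = -56534 - 1/324 = -18317017/324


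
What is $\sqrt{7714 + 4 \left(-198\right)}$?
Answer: $\sqrt{6922} \approx 83.199$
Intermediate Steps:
$\sqrt{7714 + 4 \left(-198\right)} = \sqrt{7714 - 792} = \sqrt{6922}$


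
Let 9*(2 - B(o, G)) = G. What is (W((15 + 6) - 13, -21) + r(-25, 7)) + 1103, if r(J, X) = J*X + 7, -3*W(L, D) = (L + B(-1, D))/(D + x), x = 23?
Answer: 16793/18 ≈ 932.94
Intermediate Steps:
B(o, G) = 2 - G/9
W(L, D) = -(2 + L - D/9)/(3*(23 + D)) (W(L, D) = -(L + (2 - D/9))/(3*(D + 23)) = -(2 + L - D/9)/(3*(23 + D)))
r(J, X) = 7 + J*X
(W((15 + 6) - 13, -21) + r(-25, 7)) + 1103 = ((-18 - 21 - 9*((15 + 6) - 13))/(27*(23 - 21)) + (7 - 25*7)) + 1103 = ((1/27)*(-18 - 21 - 9*(21 - 13))/2 + (7 - 175)) + 1103 = ((1/27)*(½)*(-18 - 21 - 9*8) - 168) + 1103 = ((1/27)*(½)*(-18 - 21 - 72) - 168) + 1103 = ((1/27)*(½)*(-111) - 168) + 1103 = (-37/18 - 168) + 1103 = -3061/18 + 1103 = 16793/18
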